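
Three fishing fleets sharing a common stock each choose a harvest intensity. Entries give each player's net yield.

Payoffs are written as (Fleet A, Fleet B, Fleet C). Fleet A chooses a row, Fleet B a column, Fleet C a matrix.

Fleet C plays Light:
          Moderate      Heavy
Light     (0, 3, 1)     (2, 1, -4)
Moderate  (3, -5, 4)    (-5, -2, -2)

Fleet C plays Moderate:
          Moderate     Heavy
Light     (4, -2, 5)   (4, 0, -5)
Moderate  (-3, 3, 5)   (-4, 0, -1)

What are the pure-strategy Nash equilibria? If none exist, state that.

(Light, Moderate, Light): Fleet A can switch to Moderate (0 → 3). Not NE.
(Light, Moderate, Moderate): Fleet B can switch to Heavy (-2 → 0). Not NE.
(Light, Heavy, Light): Fleet B can switch to Moderate (1 → 3). Not NE.
(Light, Heavy, Moderate): Fleet C can switch to Light (-5 → -4). Not NE.
(Moderate, Moderate, Light): Fleet B can switch to Heavy (-5 → -2). Not NE.
(Moderate, Moderate, Moderate): Fleet A can switch to Light (-3 → 4). Not NE.
(Moderate, Heavy, Light): Fleet A can switch to Light (-5 → 2). Not NE.
(Moderate, Heavy, Moderate): Fleet A can switch to Light (-4 → 4). Not NE.

none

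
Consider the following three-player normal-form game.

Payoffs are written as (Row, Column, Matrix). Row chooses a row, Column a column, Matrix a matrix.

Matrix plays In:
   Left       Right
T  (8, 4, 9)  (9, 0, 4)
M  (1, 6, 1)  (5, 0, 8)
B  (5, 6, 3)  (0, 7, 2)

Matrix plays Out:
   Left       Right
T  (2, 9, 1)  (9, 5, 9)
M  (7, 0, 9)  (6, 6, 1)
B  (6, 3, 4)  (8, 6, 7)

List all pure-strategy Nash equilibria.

The unique pure-strategy Nash equilibrium is (T, Left, In).

(T, Left, In): Row gets 8, best alternative 5; Column gets 4, best alternative 0; Matrix gets 9, best alternative 1. No profitable deviation — NE.
(T, Left, Out): Row can switch to M (2 → 7). Not NE.
(T, Right, In): Column can switch to Left (0 → 4). Not NE.
(T, Right, Out): Column can switch to Left (5 → 9). Not NE.
(M, Left, In): Row can switch to T (1 → 8). Not NE.
(M, Left, Out): Column can switch to Right (0 → 6). Not NE.
(M, Right, In): Row can switch to T (5 → 9). Not NE.
(M, Right, Out): Row can switch to T (6 → 9). Not NE.
(B, Left, In): Row can switch to T (5 → 8). Not NE.
(B, Left, Out): Row can switch to M (6 → 7). Not NE.
(B, Right, In): Row can switch to T (0 → 9). Not NE.
(The remaining 1 profile has a profitable deviation by the same check.)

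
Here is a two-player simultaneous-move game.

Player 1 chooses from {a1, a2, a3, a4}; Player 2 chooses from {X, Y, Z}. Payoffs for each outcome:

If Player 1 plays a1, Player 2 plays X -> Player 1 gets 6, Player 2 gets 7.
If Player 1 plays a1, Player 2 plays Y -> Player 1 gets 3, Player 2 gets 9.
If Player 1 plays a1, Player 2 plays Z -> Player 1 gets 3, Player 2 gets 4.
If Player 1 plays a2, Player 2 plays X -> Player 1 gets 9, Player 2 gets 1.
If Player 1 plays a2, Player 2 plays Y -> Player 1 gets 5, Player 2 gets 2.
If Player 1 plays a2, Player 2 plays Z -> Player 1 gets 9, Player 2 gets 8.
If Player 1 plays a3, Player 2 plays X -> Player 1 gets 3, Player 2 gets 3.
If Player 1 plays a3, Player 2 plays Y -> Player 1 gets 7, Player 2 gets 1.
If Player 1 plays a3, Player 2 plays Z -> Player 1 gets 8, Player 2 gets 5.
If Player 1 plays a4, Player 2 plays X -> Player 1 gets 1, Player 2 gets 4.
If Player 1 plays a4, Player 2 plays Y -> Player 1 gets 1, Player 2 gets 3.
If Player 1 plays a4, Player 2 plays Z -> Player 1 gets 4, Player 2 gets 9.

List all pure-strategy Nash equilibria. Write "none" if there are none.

(a1, X): Player 1 can switch to a2 (6 → 9). Not NE.
(a1, Y): Player 1 can switch to a2 (3 → 5). Not NE.
(a1, Z): Player 1 can switch to a2 (3 → 9). Not NE.
(a2, X): Player 2 can switch to Y (1 → 2). Not NE.
(a2, Y): Player 1 can switch to a3 (5 → 7). Not NE.
(a2, Z): Player 1 gets 9, best alternative 8; Player 2 gets 8, best alternative 2. No profitable deviation — NE.
(a3, X): Player 1 can switch to a1 (3 → 6). Not NE.
(a3, Y): Player 2 can switch to X (1 → 3). Not NE.
(a3, Z): Player 1 can switch to a2 (8 → 9). Not NE.
(The remaining 3 profiles each have a profitable deviation by the same check.)

Pure NE: (a2, Z)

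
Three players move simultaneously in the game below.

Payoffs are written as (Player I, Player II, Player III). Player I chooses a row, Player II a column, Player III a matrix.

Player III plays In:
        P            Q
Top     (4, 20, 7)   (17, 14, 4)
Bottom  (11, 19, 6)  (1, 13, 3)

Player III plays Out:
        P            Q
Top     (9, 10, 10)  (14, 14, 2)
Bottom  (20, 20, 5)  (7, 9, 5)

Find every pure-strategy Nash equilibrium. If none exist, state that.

(Top, P, In): Player I can switch to Bottom (4 → 11). Not NE.
(Top, P, Out): Player I can switch to Bottom (9 → 20). Not NE.
(Top, Q, In): Player II can switch to P (14 → 20). Not NE.
(Top, Q, Out): Player III can switch to In (2 → 4). Not NE.
(Bottom, P, In): Player I gets 11, best alternative 4; Player II gets 19, best alternative 13; Player III gets 6, best alternative 5. No profitable deviation — NE.
(Bottom, P, Out): Player III can switch to In (5 → 6). Not NE.
(Bottom, Q, In): Player I can switch to Top (1 → 17). Not NE.
(Bottom, Q, Out): Player I can switch to Top (7 → 14). Not NE.

Pure NE: (Bottom, P, In)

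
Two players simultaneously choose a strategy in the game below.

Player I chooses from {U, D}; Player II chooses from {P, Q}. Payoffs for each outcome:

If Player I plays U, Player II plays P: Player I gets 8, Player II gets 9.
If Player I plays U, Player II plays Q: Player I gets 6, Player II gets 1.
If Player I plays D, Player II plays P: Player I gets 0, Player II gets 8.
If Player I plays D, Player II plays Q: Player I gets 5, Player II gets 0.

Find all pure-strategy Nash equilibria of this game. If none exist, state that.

The unique pure-strategy Nash equilibrium is (U, P).

(U, P): Player I gets 8, best alternative 0; Player II gets 9, best alternative 1. No profitable deviation — NE.
(U, Q): Player II can switch to P (1 → 9). Not NE.
(D, P): Player I can switch to U (0 → 8). Not NE.
(D, Q): Player I can switch to U (5 → 6). Not NE.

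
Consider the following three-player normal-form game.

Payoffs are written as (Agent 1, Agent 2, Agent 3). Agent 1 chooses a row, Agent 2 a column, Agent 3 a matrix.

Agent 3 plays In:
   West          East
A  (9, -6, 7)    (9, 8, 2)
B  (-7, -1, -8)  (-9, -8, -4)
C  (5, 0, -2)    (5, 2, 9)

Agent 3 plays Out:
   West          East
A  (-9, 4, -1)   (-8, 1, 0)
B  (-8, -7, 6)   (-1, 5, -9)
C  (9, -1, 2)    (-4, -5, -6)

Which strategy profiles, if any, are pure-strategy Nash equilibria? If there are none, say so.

The pure Nash equilibria are (A, East, In) and (C, West, Out).

Check each profile: it is a Nash equilibrium iff no player can strictly gain by switching unilaterally.
(A, West, In): Agent 2 can switch to East (-6 → 8). Not NE.
(A, West, Out): Agent 1 can switch to B (-9 → -8). Not NE.
(A, East, In): Agent 1 gets 9, best alternative 5; Agent 2 gets 8, best alternative -6; Agent 3 gets 2, best alternative 0. No profitable deviation — NE.
(A, East, Out): Agent 1 can switch to B (-8 → -1). Not NE.
(B, West, In): Agent 1 can switch to A (-7 → 9). Not NE.
(B, West, Out): Agent 1 can switch to C (-8 → 9). Not NE.
(B, East, In): Agent 1 can switch to A (-9 → 9). Not NE.
(B, East, Out): Agent 3 can switch to In (-9 → -4). Not NE.
(C, West, In): Agent 1 can switch to A (5 → 9). Not NE.
(C, West, Out): Agent 1 gets 9, best alternative -8; Agent 2 gets -1, best alternative -5; Agent 3 gets 2, best alternative -2. No profitable deviation — NE.
(C, East, In): Agent 1 can switch to A (5 → 9). Not NE.
(C, East, Out): Agent 1 can switch to B (-4 → -1). Not NE.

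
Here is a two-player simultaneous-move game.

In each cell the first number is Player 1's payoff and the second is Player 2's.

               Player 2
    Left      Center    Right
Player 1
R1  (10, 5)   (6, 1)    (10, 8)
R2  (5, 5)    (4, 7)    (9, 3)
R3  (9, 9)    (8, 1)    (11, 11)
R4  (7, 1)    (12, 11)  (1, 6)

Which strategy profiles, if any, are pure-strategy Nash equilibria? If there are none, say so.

(R1, Left): Player 2 can switch to Right (5 → 8). Not NE.
(R1, Center): Player 1 can switch to R3 (6 → 8). Not NE.
(R1, Right): Player 1 can switch to R3 (10 → 11). Not NE.
(R2, Left): Player 1 can switch to R1 (5 → 10). Not NE.
(R2, Center): Player 1 can switch to R1 (4 → 6). Not NE.
(R2, Right): Player 1 can switch to R1 (9 → 10). Not NE.
(R3, Left): Player 1 can switch to R1 (9 → 10). Not NE.
(R3, Center): Player 1 can switch to R4 (8 → 12). Not NE.
(R3, Right): Player 1 gets 11, best alternative 10; Player 2 gets 11, best alternative 9. No profitable deviation — NE.
(R4, Center): Player 1 gets 12, best alternative 8; Player 2 gets 11, best alternative 6. No profitable deviation — NE.
(The remaining 2 profiles each have a profitable deviation by the same check.)

(R3, Right); (R4, Center)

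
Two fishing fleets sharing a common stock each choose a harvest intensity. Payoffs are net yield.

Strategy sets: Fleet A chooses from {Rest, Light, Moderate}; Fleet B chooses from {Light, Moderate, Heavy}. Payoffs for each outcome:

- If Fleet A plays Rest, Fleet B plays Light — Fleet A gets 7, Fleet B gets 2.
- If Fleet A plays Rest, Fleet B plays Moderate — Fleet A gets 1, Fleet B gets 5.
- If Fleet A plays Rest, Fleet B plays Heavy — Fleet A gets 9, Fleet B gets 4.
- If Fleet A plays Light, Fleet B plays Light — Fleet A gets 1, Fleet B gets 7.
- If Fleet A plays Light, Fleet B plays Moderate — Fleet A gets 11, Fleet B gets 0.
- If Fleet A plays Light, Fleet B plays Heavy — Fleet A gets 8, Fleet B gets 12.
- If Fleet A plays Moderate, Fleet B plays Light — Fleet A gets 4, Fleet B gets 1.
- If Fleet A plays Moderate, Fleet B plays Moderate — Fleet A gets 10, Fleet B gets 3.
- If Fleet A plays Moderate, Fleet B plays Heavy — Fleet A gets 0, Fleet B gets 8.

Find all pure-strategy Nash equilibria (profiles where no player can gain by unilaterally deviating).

This game has no pure Nash equilibrium.

(Rest, Light): Fleet B can switch to Moderate (2 → 5). Not NE.
(Rest, Moderate): Fleet A can switch to Light (1 → 11). Not NE.
(Rest, Heavy): Fleet B can switch to Moderate (4 → 5). Not NE.
(Light, Light): Fleet A can switch to Rest (1 → 7). Not NE.
(Light, Moderate): Fleet B can switch to Light (0 → 7). Not NE.
(Light, Heavy): Fleet A can switch to Rest (8 → 9). Not NE.
(Moderate, Light): Fleet A can switch to Rest (4 → 7). Not NE.
(Moderate, Moderate): Fleet A can switch to Light (10 → 11). Not NE.
(Moderate, Heavy): Fleet A can switch to Rest (0 → 9). Not NE.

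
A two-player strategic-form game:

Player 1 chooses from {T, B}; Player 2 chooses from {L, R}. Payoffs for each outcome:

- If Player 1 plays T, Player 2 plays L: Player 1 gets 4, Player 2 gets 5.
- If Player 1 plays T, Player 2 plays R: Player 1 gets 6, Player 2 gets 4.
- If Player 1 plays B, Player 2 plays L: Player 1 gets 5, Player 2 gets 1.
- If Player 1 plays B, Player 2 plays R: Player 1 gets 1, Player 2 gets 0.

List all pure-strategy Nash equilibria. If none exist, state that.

Check each profile: it is a Nash equilibrium iff no player can strictly gain by switching unilaterally.
(T, L): Player 1 can switch to B (4 → 5). Not NE.
(T, R): Player 2 can switch to L (4 → 5). Not NE.
(B, L): Player 1 gets 5, best alternative 4; Player 2 gets 1, best alternative 0. No profitable deviation — NE.
(B, R): Player 1 can switch to T (1 → 6). Not NE.

(B, L)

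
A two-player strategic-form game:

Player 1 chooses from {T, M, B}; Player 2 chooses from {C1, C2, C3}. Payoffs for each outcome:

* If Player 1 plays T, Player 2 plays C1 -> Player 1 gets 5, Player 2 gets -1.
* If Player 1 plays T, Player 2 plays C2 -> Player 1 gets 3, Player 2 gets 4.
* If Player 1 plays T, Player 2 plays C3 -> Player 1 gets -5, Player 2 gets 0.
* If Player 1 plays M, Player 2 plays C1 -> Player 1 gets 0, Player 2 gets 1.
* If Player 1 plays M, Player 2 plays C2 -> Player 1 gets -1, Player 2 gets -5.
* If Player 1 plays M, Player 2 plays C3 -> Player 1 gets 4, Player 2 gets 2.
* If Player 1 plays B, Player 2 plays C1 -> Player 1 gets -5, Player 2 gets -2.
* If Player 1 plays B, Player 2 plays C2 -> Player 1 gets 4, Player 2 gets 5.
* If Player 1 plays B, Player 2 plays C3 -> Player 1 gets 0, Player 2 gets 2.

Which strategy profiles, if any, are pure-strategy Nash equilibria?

Player 1 against C1: payoffs 5, 0, -5 → best response T.
Player 1 against C2: payoffs 3, -1, 4 → best response B.
Player 1 against C3: payoffs -5, 4, 0 → best response M.
Player 2 against T: payoffs -1, 4, 0 → best response C2.
Player 2 against M: payoffs 1, -5, 2 → best response C3.
Player 2 against B: payoffs -2, 5, 2 → best response C2.
Mutual best responses: (M, C3); (B, C2).

Pure-strategy Nash equilibria: (M, C3), (B, C2)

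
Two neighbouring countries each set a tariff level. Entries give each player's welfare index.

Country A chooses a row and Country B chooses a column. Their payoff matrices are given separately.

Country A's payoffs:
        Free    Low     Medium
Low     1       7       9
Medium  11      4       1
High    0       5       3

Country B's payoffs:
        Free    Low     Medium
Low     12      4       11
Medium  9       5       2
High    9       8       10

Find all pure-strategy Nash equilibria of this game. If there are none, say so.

(Medium, Free)

Country A against Free: payoffs 1, 11, 0 → best response Medium.
Country A against Low: payoffs 7, 4, 5 → best response Low.
Country A against Medium: payoffs 9, 1, 3 → best response Low.
Country B against Low: payoffs 12, 4, 11 → best response Free.
Country B against Medium: payoffs 9, 5, 2 → best response Free.
Country B against High: payoffs 9, 8, 10 → best response Medium.
Mutual best responses: (Medium, Free).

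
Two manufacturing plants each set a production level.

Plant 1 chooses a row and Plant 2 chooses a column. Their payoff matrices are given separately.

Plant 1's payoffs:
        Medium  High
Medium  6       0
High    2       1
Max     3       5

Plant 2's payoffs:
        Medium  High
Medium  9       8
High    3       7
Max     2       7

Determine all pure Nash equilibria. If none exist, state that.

(Medium, Medium): Plant 1 gets 6, best alternative 3; Plant 2 gets 9, best alternative 8. No profitable deviation — NE.
(Medium, High): Plant 1 can switch to High (0 → 1). Not NE.
(High, Medium): Plant 1 can switch to Medium (2 → 6). Not NE.
(High, High): Plant 1 can switch to Max (1 → 5). Not NE.
(Max, Medium): Plant 1 can switch to Medium (3 → 6). Not NE.
(Max, High): Plant 1 gets 5, best alternative 1; Plant 2 gets 7, best alternative 2. No profitable deviation — NE.

The pure Nash equilibria are (Medium, Medium) and (Max, High).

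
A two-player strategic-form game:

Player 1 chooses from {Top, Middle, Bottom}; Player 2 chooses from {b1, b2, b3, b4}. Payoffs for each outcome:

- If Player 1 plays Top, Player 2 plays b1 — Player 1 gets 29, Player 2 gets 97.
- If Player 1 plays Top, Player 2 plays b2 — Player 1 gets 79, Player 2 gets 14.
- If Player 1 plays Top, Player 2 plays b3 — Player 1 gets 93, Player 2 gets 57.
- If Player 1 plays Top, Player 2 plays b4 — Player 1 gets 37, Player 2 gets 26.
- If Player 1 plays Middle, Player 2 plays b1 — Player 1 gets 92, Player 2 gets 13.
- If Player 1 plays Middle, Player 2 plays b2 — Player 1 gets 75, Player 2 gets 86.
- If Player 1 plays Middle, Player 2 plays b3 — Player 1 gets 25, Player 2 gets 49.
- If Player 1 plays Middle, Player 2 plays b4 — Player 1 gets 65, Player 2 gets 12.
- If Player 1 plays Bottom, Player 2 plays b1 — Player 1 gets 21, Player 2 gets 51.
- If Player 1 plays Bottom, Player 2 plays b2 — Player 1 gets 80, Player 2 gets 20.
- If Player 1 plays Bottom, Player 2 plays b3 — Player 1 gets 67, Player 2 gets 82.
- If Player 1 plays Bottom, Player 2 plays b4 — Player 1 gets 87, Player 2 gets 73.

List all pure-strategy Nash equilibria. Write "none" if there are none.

Player 1 against b1: payoffs 29, 92, 21 → best response Middle.
Player 1 against b2: payoffs 79, 75, 80 → best response Bottom.
Player 1 against b3: payoffs 93, 25, 67 → best response Top.
Player 1 against b4: payoffs 37, 65, 87 → best response Bottom.
Player 2 against Top: payoffs 97, 14, 57, 26 → best response b1.
Player 2 against Middle: payoffs 13, 86, 49, 12 → best response b2.
Player 2 against Bottom: payoffs 51, 20, 82, 73 → best response b3.
No profile is a mutual best response for all players.

There is no pure-strategy Nash equilibrium.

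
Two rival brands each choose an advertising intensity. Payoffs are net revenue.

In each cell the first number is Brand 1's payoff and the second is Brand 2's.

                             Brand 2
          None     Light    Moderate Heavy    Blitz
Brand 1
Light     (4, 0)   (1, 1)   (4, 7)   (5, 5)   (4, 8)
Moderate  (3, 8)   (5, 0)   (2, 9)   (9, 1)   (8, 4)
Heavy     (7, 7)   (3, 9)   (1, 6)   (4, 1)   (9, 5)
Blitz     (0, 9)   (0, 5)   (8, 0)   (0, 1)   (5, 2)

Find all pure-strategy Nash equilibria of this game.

There is no pure-strategy Nash equilibrium.

Brand 1 against None: payoffs 4, 3, 7, 0 → best response Heavy.
Brand 1 against Light: payoffs 1, 5, 3, 0 → best response Moderate.
Brand 1 against Moderate: payoffs 4, 2, 1, 8 → best response Blitz.
Brand 1 against Heavy: payoffs 5, 9, 4, 0 → best response Moderate.
Brand 1 against Blitz: payoffs 4, 8, 9, 5 → best response Heavy.
Brand 2 against Light: payoffs 0, 1, 7, 5, 8 → best response Blitz.
Brand 2 against Moderate: payoffs 8, 0, 9, 1, 4 → best response Moderate.
Brand 2 against Heavy: payoffs 7, 9, 6, 1, 5 → best response Light.
Brand 2 against Blitz: payoffs 9, 5, 0, 1, 2 → best response None.
No profile is a mutual best response for all players.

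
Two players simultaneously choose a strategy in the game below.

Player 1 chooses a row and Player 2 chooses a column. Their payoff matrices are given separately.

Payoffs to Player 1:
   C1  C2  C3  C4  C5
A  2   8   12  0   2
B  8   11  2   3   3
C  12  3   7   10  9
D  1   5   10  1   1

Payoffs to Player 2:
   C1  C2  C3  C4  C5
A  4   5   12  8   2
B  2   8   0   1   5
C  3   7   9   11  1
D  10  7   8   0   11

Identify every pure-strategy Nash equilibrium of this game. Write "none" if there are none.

(A, C1): Player 1 can switch to B (2 → 8). Not NE.
(A, C2): Player 1 can switch to B (8 → 11). Not NE.
(A, C3): Player 1 gets 12, best alternative 10; Player 2 gets 12, best alternative 8. No profitable deviation — NE.
(A, C4): Player 1 can switch to B (0 → 3). Not NE.
(A, C5): Player 1 can switch to B (2 → 3). Not NE.
(B, C1): Player 1 can switch to C (8 → 12). Not NE.
(B, C2): Player 1 gets 11, best alternative 8; Player 2 gets 8, best alternative 5. No profitable deviation — NE.
(B, C3): Player 1 can switch to A (2 → 12). Not NE.
(B, C4): Player 1 can switch to C (3 → 10). Not NE.
(B, C5): Player 1 can switch to C (3 → 9). Not NE.
(C, C1): Player 2 can switch to C2 (3 → 7). Not NE.
(C, C2): Player 1 can switch to A (3 → 8). Not NE.
(C, C3): Player 1 can switch to A (7 → 12). Not NE.
(C, C4): Player 1 gets 10, best alternative 3; Player 2 gets 11, best alternative 9. No profitable deviation — NE.
(C, C5): Player 2 can switch to C1 (1 → 3). Not NE.
(The remaining 5 profiles each have a profitable deviation by the same check.)

Pure-strategy Nash equilibria: (A, C3); (B, C2); (C, C4)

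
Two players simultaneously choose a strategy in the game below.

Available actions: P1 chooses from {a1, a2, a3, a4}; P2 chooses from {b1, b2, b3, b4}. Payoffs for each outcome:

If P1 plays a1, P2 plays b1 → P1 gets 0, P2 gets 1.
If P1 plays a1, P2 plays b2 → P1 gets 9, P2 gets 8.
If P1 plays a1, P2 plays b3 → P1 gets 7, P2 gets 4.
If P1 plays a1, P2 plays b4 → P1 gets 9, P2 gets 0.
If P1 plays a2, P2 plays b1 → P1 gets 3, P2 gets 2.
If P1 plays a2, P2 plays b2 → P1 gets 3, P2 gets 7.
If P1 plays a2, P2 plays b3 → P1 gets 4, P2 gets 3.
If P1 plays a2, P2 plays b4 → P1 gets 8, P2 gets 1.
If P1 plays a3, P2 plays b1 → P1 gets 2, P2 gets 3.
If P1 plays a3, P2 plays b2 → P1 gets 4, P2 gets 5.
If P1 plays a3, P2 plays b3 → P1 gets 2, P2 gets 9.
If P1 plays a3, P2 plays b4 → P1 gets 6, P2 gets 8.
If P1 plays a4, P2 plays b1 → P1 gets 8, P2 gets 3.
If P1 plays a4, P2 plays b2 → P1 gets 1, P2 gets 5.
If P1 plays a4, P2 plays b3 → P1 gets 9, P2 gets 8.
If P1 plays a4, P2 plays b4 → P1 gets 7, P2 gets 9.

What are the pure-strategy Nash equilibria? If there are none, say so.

The unique pure-strategy Nash equilibrium is (a1, b2).

P1 against b1: payoffs 0, 3, 2, 8 → best response a4.
P1 against b2: payoffs 9, 3, 4, 1 → best response a1.
P1 against b3: payoffs 7, 4, 2, 9 → best response a4.
P1 against b4: payoffs 9, 8, 6, 7 → best response a1.
P2 against a1: payoffs 1, 8, 4, 0 → best response b2.
P2 against a2: payoffs 2, 7, 3, 1 → best response b2.
P2 against a3: payoffs 3, 5, 9, 8 → best response b3.
P2 against a4: payoffs 3, 5, 8, 9 → best response b4.
Mutual best responses: (a1, b2).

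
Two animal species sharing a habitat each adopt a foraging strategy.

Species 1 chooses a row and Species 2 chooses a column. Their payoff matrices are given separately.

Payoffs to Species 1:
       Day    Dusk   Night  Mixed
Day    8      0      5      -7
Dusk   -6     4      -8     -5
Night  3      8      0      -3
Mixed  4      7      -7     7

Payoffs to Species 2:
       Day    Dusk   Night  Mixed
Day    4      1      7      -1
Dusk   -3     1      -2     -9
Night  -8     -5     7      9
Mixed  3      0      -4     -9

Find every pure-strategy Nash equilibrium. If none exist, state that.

(Day, Day): Species 2 can switch to Night (4 → 7). Not NE.
(Day, Dusk): Species 1 can switch to Dusk (0 → 4). Not NE.
(Day, Night): Species 1 gets 5, best alternative 0; Species 2 gets 7, best alternative 4. No profitable deviation — NE.
(Day, Mixed): Species 1 can switch to Dusk (-7 → -5). Not NE.
(Dusk, Day): Species 1 can switch to Day (-6 → 8). Not NE.
(Dusk, Dusk): Species 1 can switch to Night (4 → 8). Not NE.
(Dusk, Night): Species 1 can switch to Day (-8 → 5). Not NE.
(The remaining 9 profiles each have a profitable deviation by the same check.)

(Day, Night)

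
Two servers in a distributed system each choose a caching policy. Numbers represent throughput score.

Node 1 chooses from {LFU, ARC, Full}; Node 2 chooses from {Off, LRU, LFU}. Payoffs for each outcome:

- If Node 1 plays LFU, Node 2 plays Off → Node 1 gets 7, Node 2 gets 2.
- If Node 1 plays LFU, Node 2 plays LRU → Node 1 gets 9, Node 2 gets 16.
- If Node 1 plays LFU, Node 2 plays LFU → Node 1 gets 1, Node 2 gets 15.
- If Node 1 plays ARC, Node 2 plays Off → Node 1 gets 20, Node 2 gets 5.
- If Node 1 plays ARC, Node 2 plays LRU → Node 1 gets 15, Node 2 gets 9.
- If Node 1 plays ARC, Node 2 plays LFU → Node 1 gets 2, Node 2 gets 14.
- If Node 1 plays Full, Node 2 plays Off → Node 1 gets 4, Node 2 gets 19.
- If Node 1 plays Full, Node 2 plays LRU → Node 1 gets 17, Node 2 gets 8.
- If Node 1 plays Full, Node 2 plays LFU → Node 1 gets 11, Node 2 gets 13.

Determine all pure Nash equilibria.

(LFU, Off): Node 1 can switch to ARC (7 → 20). Not NE.
(LFU, LRU): Node 1 can switch to ARC (9 → 15). Not NE.
(LFU, LFU): Node 1 can switch to ARC (1 → 2). Not NE.
(ARC, Off): Node 2 can switch to LRU (5 → 9). Not NE.
(ARC, LRU): Node 1 can switch to Full (15 → 17). Not NE.
(ARC, LFU): Node 1 can switch to Full (2 → 11). Not NE.
(Full, Off): Node 1 can switch to LFU (4 → 7). Not NE.
(Full, LRU): Node 2 can switch to Off (8 → 19). Not NE.
(The remaining 1 profile has a profitable deviation by the same check.)

This game has no pure Nash equilibrium.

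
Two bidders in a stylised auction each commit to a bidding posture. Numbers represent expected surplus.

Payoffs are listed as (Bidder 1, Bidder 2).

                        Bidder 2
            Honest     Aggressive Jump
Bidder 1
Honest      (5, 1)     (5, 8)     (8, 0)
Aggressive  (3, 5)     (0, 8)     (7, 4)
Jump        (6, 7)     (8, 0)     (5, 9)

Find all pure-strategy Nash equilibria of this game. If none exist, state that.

There is no pure-strategy Nash equilibrium.

Bidder 1 against Honest: payoffs 5, 3, 6 → best response Jump.
Bidder 1 against Aggressive: payoffs 5, 0, 8 → best response Jump.
Bidder 1 against Jump: payoffs 8, 7, 5 → best response Honest.
Bidder 2 against Honest: payoffs 1, 8, 0 → best response Aggressive.
Bidder 2 against Aggressive: payoffs 5, 8, 4 → best response Aggressive.
Bidder 2 against Jump: payoffs 7, 0, 9 → best response Jump.
No profile is a mutual best response for all players.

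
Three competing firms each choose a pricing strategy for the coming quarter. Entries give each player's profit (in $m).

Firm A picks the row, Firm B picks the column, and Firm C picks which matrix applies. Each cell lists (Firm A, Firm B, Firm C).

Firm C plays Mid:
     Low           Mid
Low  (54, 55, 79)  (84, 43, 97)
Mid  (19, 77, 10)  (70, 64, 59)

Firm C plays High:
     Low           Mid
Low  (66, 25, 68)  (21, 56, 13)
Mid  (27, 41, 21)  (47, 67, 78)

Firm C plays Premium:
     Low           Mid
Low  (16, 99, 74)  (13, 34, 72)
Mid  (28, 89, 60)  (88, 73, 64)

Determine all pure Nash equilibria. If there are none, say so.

(Low, Low, Mid): Firm A gets 54, best alternative 19; Firm B gets 55, best alternative 43; Firm C gets 79, best alternative 74. No profitable deviation — NE.
(Low, Low, High): Firm B can switch to Mid (25 → 56). Not NE.
(Low, Low, Premium): Firm A can switch to Mid (16 → 28). Not NE.
(Low, Mid, Mid): Firm B can switch to Low (43 → 55). Not NE.
(Low, Mid, High): Firm A can switch to Mid (21 → 47). Not NE.
(Low, Mid, Premium): Firm A can switch to Mid (13 → 88). Not NE.
(Mid, Low, Mid): Firm A can switch to Low (19 → 54). Not NE.
(Mid, Low, Premium): Firm A gets 28, best alternative 16; Firm B gets 89, best alternative 73; Firm C gets 60, best alternative 21. No profitable deviation — NE.
(Mid, Mid, High): Firm A gets 47, best alternative 21; Firm B gets 67, best alternative 41; Firm C gets 78, best alternative 64. No profitable deviation — NE.
(The remaining 3 profiles each have a profitable deviation by the same check.)

Pure-strategy Nash equilibria: (Low, Low, Mid) and (Mid, Low, Premium) and (Mid, Mid, High)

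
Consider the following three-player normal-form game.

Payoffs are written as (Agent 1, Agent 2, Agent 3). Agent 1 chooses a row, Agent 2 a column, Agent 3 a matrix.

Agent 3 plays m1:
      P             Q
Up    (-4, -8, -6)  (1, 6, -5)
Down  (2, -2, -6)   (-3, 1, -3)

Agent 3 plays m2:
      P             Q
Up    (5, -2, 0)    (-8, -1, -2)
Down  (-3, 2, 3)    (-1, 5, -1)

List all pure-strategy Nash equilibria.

The unique pure-strategy Nash equilibrium is (Down, Q, m2).

(Up, P, m1): Agent 1 can switch to Down (-4 → 2). Not NE.
(Up, P, m2): Agent 2 can switch to Q (-2 → -1). Not NE.
(Up, Q, m1): Agent 3 can switch to m2 (-5 → -2). Not NE.
(Up, Q, m2): Agent 1 can switch to Down (-8 → -1). Not NE.
(Down, P, m1): Agent 2 can switch to Q (-2 → 1). Not NE.
(Down, P, m2): Agent 1 can switch to Up (-3 → 5). Not NE.
(Down, Q, m1): Agent 1 can switch to Up (-3 → 1). Not NE.
(Down, Q, m2): Agent 1 gets -1, best alternative -8; Agent 2 gets 5, best alternative 2; Agent 3 gets -1, best alternative -3. No profitable deviation — NE.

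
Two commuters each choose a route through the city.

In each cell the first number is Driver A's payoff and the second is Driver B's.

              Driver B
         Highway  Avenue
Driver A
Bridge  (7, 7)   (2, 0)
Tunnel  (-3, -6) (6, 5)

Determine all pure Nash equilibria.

Driver A against Highway: payoffs 7, -3 → best response Bridge.
Driver A against Avenue: payoffs 2, 6 → best response Tunnel.
Driver B against Bridge: payoffs 7, 0 → best response Highway.
Driver B against Tunnel: payoffs -6, 5 → best response Avenue.
Mutual best responses: (Bridge, Highway); (Tunnel, Avenue).

The pure Nash equilibria are (Bridge, Highway) and (Tunnel, Avenue).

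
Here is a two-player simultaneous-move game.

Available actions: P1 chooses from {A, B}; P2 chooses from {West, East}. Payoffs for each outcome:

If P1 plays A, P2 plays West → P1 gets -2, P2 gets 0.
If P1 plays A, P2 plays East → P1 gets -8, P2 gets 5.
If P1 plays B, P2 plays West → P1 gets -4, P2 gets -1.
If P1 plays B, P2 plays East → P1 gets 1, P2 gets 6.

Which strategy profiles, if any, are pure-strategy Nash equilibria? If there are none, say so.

For each player, find the best response to each opponent profile; mutual best responses are the pure NE.
P1 against West: payoffs -2, -4 → best response A.
P1 against East: payoffs -8, 1 → best response B.
P2 against A: payoffs 0, 5 → best response East.
P2 against B: payoffs -1, 6 → best response East.
Mutual best responses: (B, East).

The unique pure-strategy Nash equilibrium is (B, East).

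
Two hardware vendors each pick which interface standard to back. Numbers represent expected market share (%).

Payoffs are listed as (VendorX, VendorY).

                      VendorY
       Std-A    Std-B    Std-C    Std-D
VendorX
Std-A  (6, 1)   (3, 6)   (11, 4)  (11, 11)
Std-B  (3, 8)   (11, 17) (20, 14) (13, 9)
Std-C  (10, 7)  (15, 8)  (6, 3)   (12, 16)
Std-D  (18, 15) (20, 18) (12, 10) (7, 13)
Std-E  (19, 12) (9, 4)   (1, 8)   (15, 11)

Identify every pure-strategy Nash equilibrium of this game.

(Std-A, Std-A): VendorX can switch to Std-C (6 → 10). Not NE.
(Std-A, Std-B): VendorX can switch to Std-B (3 → 11). Not NE.
(Std-A, Std-C): VendorX can switch to Std-B (11 → 20). Not NE.
(Std-A, Std-D): VendorX can switch to Std-B (11 → 13). Not NE.
(Std-B, Std-A): VendorX can switch to Std-A (3 → 6). Not NE.
(Std-B, Std-B): VendorX can switch to Std-C (11 → 15). Not NE.
(Std-B, Std-C): VendorY can switch to Std-B (14 → 17). Not NE.
(Std-B, Std-D): VendorX can switch to Std-E (13 → 15). Not NE.
(Std-C, Std-A): VendorX can switch to Std-D (10 → 18). Not NE.
(Std-C, Std-B): VendorX can switch to Std-D (15 → 20). Not NE.
(Std-C, Std-C): VendorX can switch to Std-A (6 → 11). Not NE.
(Std-C, Std-D): VendorX can switch to Std-B (12 → 13). Not NE.
(Std-D, Std-B): VendorX gets 20, best alternative 15; VendorY gets 18, best alternative 15. No profitable deviation — NE.
(Std-E, Std-A): VendorX gets 19, best alternative 18; VendorY gets 12, best alternative 11. No profitable deviation — NE.
(The remaining 6 profiles each have a profitable deviation by the same check.)

Pure-strategy Nash equilibria: (Std-D, Std-B), (Std-E, Std-A)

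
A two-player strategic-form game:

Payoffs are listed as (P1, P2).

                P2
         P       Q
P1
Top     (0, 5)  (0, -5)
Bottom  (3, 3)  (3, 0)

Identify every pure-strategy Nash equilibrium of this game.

P1 against P: payoffs 0, 3 → best response Bottom.
P1 against Q: payoffs 0, 3 → best response Bottom.
P2 against Top: payoffs 5, -5 → best response P.
P2 against Bottom: payoffs 3, 0 → best response P.
Mutual best responses: (Bottom, P).

(Bottom, P)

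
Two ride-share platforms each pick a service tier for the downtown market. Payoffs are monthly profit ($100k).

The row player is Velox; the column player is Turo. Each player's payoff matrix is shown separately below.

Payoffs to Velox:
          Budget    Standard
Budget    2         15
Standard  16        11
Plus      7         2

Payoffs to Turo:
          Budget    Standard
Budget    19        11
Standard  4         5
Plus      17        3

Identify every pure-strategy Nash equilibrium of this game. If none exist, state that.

Velox against Budget: payoffs 2, 16, 7 → best response Standard.
Velox against Standard: payoffs 15, 11, 2 → best response Budget.
Turo against Budget: payoffs 19, 11 → best response Budget.
Turo against Standard: payoffs 4, 5 → best response Standard.
Turo against Plus: payoffs 17, 3 → best response Budget.
No profile is a mutual best response for all players.

There is no pure-strategy Nash equilibrium.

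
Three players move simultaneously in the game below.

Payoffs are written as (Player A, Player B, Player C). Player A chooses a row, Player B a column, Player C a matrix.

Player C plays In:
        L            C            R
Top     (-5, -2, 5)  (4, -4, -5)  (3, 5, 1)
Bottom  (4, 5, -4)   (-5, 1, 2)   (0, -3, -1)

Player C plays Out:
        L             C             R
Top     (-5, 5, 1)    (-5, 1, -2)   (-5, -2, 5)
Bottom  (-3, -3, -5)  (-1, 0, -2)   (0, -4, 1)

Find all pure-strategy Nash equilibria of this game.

(Bottom, L, In)

(Top, L, In): Player A can switch to Bottom (-5 → 4). Not NE.
(Top, L, Out): Player A can switch to Bottom (-5 → -3). Not NE.
(Top, C, In): Player B can switch to L (-4 → -2). Not NE.
(Top, C, Out): Player A can switch to Bottom (-5 → -1). Not NE.
(Top, R, In): Player C can switch to Out (1 → 5). Not NE.
(Top, R, Out): Player A can switch to Bottom (-5 → 0). Not NE.
(Bottom, L, In): Player A gets 4, best alternative -5; Player B gets 5, best alternative 1; Player C gets -4, best alternative -5. No profitable deviation — NE.
(The remaining 5 profiles each have a profitable deviation by the same check.)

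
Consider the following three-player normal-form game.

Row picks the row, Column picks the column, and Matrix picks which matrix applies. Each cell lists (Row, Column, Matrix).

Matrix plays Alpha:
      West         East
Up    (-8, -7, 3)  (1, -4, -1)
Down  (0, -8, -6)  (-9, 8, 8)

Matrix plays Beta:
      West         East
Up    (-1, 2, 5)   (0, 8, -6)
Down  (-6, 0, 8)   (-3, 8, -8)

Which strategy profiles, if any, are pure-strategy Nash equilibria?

(Up, East, Alpha)

Row against (West, Alpha): payoffs -8, 0 → best response Down.
Row against (West, Beta): payoffs -1, -6 → best response Up.
Row against (East, Alpha): payoffs 1, -9 → best response Up.
Row against (East, Beta): payoffs 0, -3 → best response Up.
Column against (Up, Alpha): payoffs -7, -4 → best response East.
Column against (Up, Beta): payoffs 2, 8 → best response East.
Column against (Down, Alpha): payoffs -8, 8 → best response East.
Column against (Down, Beta): payoffs 0, 8 → best response East.
Matrix against (Up, West): payoffs 3, 5 → best response Beta.
Matrix against (Up, East): payoffs -1, -6 → best response Alpha.
Matrix against (Down, West): payoffs -6, 8 → best response Beta.
Matrix against (Down, East): payoffs 8, -8 → best response Alpha.
Mutual best responses: (Up, East, Alpha).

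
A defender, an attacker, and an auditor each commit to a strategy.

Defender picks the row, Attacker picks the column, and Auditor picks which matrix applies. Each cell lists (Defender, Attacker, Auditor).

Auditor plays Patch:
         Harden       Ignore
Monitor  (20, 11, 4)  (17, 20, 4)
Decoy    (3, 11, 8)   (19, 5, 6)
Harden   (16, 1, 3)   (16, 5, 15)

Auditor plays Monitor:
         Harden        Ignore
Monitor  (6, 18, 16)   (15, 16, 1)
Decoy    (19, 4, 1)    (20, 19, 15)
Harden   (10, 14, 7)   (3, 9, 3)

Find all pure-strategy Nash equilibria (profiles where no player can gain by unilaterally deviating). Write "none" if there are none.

For each strategy profile, look for a profitable unilateral deviation.
(Monitor, Harden, Patch): Attacker can switch to Ignore (11 → 20). Not NE.
(Monitor, Harden, Monitor): Defender can switch to Decoy (6 → 19). Not NE.
(Monitor, Ignore, Patch): Defender can switch to Decoy (17 → 19). Not NE.
(Monitor, Ignore, Monitor): Defender can switch to Decoy (15 → 20). Not NE.
(Decoy, Harden, Patch): Defender can switch to Monitor (3 → 20). Not NE.
(Decoy, Harden, Monitor): Attacker can switch to Ignore (4 → 19). Not NE.
(Decoy, Ignore, Monitor): Defender gets 20, best alternative 15; Attacker gets 19, best alternative 4; Auditor gets 15, best alternative 6. No profitable deviation — NE.
(The remaining 5 profiles each have a profitable deviation by the same check.)

Pure NE: (Decoy, Ignore, Monitor)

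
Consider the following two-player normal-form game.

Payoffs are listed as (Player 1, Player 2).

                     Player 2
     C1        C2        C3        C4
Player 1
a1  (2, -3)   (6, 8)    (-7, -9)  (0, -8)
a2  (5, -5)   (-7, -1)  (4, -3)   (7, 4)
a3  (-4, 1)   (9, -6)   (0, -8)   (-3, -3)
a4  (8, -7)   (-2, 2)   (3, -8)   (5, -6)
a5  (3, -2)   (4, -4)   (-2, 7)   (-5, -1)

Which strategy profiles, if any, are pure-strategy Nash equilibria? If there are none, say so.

The unique pure-strategy Nash equilibrium is (a2, C4).

(a1, C1): Player 1 can switch to a2 (2 → 5). Not NE.
(a1, C2): Player 1 can switch to a3 (6 → 9). Not NE.
(a1, C3): Player 1 can switch to a2 (-7 → 4). Not NE.
(a1, C4): Player 1 can switch to a2 (0 → 7). Not NE.
(a2, C1): Player 1 can switch to a4 (5 → 8). Not NE.
(a2, C2): Player 1 can switch to a1 (-7 → 6). Not NE.
(a2, C3): Player 2 can switch to C2 (-3 → -1). Not NE.
(a2, C4): Player 1 gets 7, best alternative 5; Player 2 gets 4, best alternative -1. No profitable deviation — NE.
(a3, C1): Player 1 can switch to a1 (-4 → 2). Not NE.
(The remaining 11 profiles each have a profitable deviation by the same check.)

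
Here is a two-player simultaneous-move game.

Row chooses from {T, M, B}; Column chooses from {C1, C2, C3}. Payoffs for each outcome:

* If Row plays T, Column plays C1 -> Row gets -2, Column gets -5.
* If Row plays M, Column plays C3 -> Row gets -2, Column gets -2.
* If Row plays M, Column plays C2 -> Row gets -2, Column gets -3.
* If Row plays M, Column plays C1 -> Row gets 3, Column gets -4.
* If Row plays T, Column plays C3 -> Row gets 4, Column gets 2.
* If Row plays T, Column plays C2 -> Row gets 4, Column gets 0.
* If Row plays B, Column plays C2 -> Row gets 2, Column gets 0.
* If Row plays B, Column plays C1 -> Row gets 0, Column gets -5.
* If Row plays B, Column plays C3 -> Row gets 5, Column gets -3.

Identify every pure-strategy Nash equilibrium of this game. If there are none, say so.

Row against C1: payoffs -2, 3, 0 → best response M.
Row against C2: payoffs 4, -2, 2 → best response T.
Row against C3: payoffs 4, -2, 5 → best response B.
Column against T: payoffs -5, 0, 2 → best response C3.
Column against M: payoffs -4, -3, -2 → best response C3.
Column against B: payoffs -5, 0, -3 → best response C2.
No profile is a mutual best response for all players.

There is no pure-strategy Nash equilibrium.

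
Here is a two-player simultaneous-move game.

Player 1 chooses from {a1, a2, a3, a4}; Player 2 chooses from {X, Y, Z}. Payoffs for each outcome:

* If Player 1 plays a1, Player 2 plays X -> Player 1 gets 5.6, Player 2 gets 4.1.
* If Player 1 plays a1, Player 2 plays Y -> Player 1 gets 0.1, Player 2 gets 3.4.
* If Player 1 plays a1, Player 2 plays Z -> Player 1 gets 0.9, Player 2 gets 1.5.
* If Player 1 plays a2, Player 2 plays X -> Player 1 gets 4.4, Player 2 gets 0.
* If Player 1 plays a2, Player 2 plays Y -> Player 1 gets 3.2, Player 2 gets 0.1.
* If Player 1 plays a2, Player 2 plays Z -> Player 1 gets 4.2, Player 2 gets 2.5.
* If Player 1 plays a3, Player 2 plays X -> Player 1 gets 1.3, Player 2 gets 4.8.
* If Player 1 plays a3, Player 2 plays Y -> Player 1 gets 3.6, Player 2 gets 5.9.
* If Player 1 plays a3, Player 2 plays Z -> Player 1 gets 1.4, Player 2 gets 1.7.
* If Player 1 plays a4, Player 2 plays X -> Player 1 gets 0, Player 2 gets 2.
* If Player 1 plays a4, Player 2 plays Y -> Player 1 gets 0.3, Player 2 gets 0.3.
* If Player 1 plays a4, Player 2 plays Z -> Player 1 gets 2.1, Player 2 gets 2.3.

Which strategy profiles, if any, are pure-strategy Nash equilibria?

Pure-strategy Nash equilibria: (a1, X); (a2, Z); (a3, Y)

Player 1 against X: payoffs 5.6, 4.4, 1.3, 0 → best response a1.
Player 1 against Y: payoffs 0.1, 3.2, 3.6, 0.3 → best response a3.
Player 1 against Z: payoffs 0.9, 4.2, 1.4, 2.1 → best response a2.
Player 2 against a1: payoffs 4.1, 3.4, 1.5 → best response X.
Player 2 against a2: payoffs 0, 0.1, 2.5 → best response Z.
Player 2 against a3: payoffs 4.8, 5.9, 1.7 → best response Y.
Player 2 against a4: payoffs 2, 0.3, 2.3 → best response Z.
Mutual best responses: (a1, X); (a2, Z); (a3, Y).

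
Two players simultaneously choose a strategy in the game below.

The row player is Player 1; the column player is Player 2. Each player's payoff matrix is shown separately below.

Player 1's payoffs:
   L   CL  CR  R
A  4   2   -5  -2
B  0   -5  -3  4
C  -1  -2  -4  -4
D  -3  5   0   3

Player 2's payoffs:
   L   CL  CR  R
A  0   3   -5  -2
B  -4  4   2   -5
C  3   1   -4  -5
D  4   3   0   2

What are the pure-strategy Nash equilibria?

Player 1 against L: payoffs 4, 0, -1, -3 → best response A.
Player 1 against CL: payoffs 2, -5, -2, 5 → best response D.
Player 1 against CR: payoffs -5, -3, -4, 0 → best response D.
Player 1 against R: payoffs -2, 4, -4, 3 → best response B.
Player 2 against A: payoffs 0, 3, -5, -2 → best response CL.
Player 2 against B: payoffs -4, 4, 2, -5 → best response CL.
Player 2 against C: payoffs 3, 1, -4, -5 → best response L.
Player 2 against D: payoffs 4, 3, 0, 2 → best response L.
No profile is a mutual best response for all players.

There is no pure-strategy Nash equilibrium.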